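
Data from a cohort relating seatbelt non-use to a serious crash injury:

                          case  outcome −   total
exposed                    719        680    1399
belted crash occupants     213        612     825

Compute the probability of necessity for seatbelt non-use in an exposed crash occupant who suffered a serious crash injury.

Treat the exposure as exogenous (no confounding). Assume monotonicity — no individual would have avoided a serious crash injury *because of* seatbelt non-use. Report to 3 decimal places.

p₁ = P(outcome | exposed) = 719/1399 = 0.51394
p₀ = P(outcome | unexposed) = 213/825 = 0.25818
Under exogeneity and monotonicity, PN = (p₁ − p₀)/p₁.
PN = (0.51394 − 0.25818) / 0.51394 ≈ 0.4976

PN ≈ 0.498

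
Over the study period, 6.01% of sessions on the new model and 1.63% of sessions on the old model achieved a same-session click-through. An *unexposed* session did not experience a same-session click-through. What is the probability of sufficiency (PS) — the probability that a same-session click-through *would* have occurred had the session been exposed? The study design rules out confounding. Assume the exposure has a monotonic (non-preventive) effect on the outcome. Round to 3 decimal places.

PS ≈ 0.045

p₁ = 0.0601, p₀ = 0.0163.
Under exogeneity and monotonicity, PS = (p₁ − p₀) / (1 − p₀).
PS = (0.0601 − 0.0163) / (1 − 0.0163) = 0.0438 / 0.9837 ≈ 0.0445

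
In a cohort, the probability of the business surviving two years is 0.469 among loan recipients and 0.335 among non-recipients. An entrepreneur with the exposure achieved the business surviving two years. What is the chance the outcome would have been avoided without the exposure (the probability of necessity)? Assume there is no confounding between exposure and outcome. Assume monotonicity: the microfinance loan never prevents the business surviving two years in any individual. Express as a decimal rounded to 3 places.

Let p₁ = 0.469, p₀ = 0.335.
Under exogeneity and monotonicity, PN = (p₁ − p₀) / p₁.
PN = (0.469 − 0.335) / 0.469 = 0.134 / 0.469 ≈ 0.2857

PN ≈ 0.286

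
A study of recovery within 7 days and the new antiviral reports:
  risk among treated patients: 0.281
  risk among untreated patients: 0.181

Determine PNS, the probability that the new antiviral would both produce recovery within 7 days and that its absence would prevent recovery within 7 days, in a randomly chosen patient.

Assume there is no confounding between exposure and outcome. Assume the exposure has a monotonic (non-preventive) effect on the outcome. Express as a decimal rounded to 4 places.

PNS ≈ 0.1000

Let p₁ = 0.281, p₀ = 0.181.
Under exogeneity and monotonicity, PNS = p₁ − p₀.
PNS = 0.281 − 0.181 = 0.1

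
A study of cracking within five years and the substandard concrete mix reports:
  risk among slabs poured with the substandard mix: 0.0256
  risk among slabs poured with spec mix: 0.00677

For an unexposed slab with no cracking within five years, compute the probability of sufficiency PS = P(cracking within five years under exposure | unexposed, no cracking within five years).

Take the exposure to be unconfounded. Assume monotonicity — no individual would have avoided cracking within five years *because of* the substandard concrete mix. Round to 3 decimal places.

PS ≈ 0.019

Let p₁ = 0.0256, p₀ = 0.00677.
Under exogeneity and monotonicity, PS = (p₁ − p₀) / (1 − p₀).
PS = (0.0256 − 0.00677) / (1 − 0.00677) = 0.01883 / 0.99323 ≈ 0.0190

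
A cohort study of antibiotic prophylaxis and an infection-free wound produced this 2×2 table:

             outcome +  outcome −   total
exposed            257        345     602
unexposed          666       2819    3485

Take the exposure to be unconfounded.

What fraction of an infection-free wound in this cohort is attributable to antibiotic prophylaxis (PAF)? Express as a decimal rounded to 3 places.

p₁ = P(outcome | exposed) = 257/602 = 0.42691
p₀ = P(outcome | unexposed) = 666/3485 = 0.1911
Exposure prevalence π = 602/4087 = 0.1473; overall risk P(Y=1) = 0.22584.
Under exogeneity, PAF = [P(Y=1) − p₀]/P(Y=1).
PAF = (0.22584 − 0.1911) / 0.22584 ≈ 0.1538

PAF ≈ 0.154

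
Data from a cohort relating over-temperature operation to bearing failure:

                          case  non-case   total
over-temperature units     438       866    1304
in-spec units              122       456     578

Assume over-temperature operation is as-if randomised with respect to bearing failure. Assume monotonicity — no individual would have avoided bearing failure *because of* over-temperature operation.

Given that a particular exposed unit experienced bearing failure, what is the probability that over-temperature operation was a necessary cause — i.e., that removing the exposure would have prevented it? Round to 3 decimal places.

p₁ = P(outcome | exposed) = 438/1304 = 0.33589
p₀ = P(outcome | unexposed) = 122/578 = 0.21107
Under exogeneity and monotonicity, PN = (p₁ − p₀)/p₁.
PN = (0.33589 − 0.21107) / 0.33589 ≈ 0.3716

PN ≈ 0.372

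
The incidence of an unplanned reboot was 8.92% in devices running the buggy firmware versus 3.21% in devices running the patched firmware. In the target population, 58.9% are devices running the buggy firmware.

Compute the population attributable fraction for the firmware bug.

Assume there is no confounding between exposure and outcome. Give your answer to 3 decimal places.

p₁ = 0.0892, p₀ = 0.0321.
Overall risk P(Y=1) = π·p₁ + (1−π)·p₀ = 0.589×0.0892 + 0.411×0.0321 = 0.065732.
Under exogeneity, PAF = [P(Y=1) − p₀] / P(Y=1).
PAF = (0.065732 − 0.0321) / 0.065732 ≈ 0.5117

PAF ≈ 0.512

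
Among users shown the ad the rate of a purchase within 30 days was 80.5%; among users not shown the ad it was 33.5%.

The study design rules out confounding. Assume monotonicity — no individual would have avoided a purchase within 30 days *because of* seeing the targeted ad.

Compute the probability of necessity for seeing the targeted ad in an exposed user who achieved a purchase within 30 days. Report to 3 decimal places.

PN ≈ 0.584

p₁ = 0.805, p₀ = 0.335.
Under exogeneity and monotonicity, PN = (p₁ − p₀) / p₁.
PN = (0.805 − 0.335) / 0.805 = 0.47 / 0.805 ≈ 0.5839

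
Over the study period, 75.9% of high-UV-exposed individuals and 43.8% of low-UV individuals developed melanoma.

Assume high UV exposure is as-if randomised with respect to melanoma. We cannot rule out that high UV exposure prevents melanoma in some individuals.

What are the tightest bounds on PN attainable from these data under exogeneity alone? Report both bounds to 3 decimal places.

p₁ = 0.759, p₀ = 0.438.
Under exogeneity alone the bounds on PN are max{0,(p₁−p₀)/p₁} ≤ PN ≤ min{1,(1−p₀)/p₁}.
  lower = (p₁ − p₀)/p₁ = 0.321 / 0.759 ≈ 0.4229
  upper = min{1, (1 − p₀)/p₁} = 0.562 / 0.759 ≈ 0.7404

0.423 ≤ PN ≤ 0.740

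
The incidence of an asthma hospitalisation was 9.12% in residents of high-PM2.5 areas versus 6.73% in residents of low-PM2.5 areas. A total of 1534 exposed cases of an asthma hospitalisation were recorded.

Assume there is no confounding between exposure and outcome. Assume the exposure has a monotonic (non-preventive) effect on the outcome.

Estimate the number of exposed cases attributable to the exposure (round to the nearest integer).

about 402 cases

p₁ = 0.0912, p₀ = 0.0673.
PN = (p₁ − p₀)/p₁ = (0.0912 − 0.0673) / 0.0912 ≈ 0.26206.
Attributable cases ≈ PN × (exposed cases) = 0.26206 × 1534 ≈ 402.00.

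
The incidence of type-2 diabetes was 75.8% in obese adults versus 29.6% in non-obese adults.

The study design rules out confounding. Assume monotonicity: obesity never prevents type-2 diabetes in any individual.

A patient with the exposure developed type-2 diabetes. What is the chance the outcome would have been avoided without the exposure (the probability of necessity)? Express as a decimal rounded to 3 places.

p₁ = 0.758, p₀ = 0.296.
Under exogeneity and monotonicity, PN = (p₁ − p₀) / p₁.
PN = (0.758 − 0.296) / 0.758 = 0.462 / 0.758 ≈ 0.6095

PN ≈ 0.609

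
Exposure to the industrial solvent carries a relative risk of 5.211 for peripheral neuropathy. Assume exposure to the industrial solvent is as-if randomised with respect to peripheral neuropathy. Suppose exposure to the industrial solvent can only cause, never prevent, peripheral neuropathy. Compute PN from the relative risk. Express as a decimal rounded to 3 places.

Under exogeneity and monotonicity, PN = (RR − 1) / RR = 1 − 1/RR.
PN = (5.211 − 1) / 5.211 = 4.211 / 5.211 ≈ 0.8081

PN ≈ 0.808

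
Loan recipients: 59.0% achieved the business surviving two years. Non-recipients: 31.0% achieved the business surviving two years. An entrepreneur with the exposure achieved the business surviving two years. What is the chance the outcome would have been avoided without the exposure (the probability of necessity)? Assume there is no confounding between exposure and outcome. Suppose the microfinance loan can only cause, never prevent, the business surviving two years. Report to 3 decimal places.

PN ≈ 0.475

p₁ = 0.59, p₀ = 0.31.
Under exogeneity and monotonicity, PN = (p₁ − p₀) / p₁.
PN = (0.59 − 0.31) / 0.59 = 0.28 / 0.59 ≈ 0.4746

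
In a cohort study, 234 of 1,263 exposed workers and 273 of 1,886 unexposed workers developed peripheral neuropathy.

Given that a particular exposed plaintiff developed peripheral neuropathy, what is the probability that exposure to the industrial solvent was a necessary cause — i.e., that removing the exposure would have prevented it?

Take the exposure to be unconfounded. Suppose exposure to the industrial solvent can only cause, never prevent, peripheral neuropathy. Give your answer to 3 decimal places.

p₁ = P(outcome | exposed) = 234/1263 = 0.18527
p₀ = P(outcome | unexposed) = 273/1886 = 0.14475
Under exogeneity and monotonicity, PN = (p₁ − p₀) / p₁.
PN = (0.18527 − 0.14475) / 0.18527 = 0.040522 / 0.18527 ≈ 0.2187

PN ≈ 0.219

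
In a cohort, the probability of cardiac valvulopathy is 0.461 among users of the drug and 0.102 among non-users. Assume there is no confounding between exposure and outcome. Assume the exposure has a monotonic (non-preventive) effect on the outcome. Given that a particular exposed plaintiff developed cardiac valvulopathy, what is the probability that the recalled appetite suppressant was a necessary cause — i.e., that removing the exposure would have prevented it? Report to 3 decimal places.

Let p₁ = 0.461, p₀ = 0.102.
Under exogeneity and monotonicity, PN = (p₁ − p₀) / p₁.
PN = (0.461 − 0.102) / 0.461 = 0.359 / 0.461 ≈ 0.7787

PN ≈ 0.779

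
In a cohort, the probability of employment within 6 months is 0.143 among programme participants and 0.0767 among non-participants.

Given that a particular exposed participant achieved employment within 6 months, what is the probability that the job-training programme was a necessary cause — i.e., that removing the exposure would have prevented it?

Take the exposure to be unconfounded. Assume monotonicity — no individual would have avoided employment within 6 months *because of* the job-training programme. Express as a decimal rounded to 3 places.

PN ≈ 0.464

Let p₁ = 0.143, p₀ = 0.0767.
Under exogeneity and monotonicity, PN = (p₁ − p₀) / p₁.
PN = (0.143 − 0.0767) / 0.143 = 0.0663 / 0.143 ≈ 0.4636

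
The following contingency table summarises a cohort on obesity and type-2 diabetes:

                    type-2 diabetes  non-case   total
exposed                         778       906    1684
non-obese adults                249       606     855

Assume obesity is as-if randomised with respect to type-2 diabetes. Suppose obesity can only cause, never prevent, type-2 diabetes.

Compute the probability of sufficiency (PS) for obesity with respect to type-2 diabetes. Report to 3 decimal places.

PS ≈ 0.241

p₁ = P(outcome | exposed) = 778/1684 = 0.462
p₀ = P(outcome | unexposed) = 249/855 = 0.29123
Under exogeneity and monotonicity, PS = (p₁ − p₀) / (1 − p₀).
PS = (0.462 − 0.29123) / (1 − 0.29123) = 0.17077 / 0.70877 ≈ 0.2409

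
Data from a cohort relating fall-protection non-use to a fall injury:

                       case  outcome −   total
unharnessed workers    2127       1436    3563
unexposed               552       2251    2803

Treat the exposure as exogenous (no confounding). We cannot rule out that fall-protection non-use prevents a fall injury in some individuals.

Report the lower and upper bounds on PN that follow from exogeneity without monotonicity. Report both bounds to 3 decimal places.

0.670 ≤ PN ≤ 1.000

p₁ = P(outcome | exposed) = 2127/3563 = 0.59697
p₀ = P(outcome | unexposed) = 552/2803 = 0.19693
Under exogeneity alone the bounds on PN are max{0,(p₁−p₀)/p₁} ≤ PN ≤ min{1,(1−p₀)/p₁}.
  lower = (p₁ − p₀)/p₁ = 0.40004 / 0.59697 ≈ 0.6701
  upper = min{1, (1 − p₀)/p₁} = 0.80307 / 0.59697 ≈ 1.3452 → capped at 1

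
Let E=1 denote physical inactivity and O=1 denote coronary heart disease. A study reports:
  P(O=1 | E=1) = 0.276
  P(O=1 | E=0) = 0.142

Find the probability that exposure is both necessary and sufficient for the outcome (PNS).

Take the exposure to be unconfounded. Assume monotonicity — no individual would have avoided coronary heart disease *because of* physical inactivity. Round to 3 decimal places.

PNS ≈ 0.134

Let p₁ = 0.276, p₀ = 0.142.
Under exogeneity and monotonicity, PNS = p₁ − p₀.
PNS = 0.276 − 0.142 = 0.134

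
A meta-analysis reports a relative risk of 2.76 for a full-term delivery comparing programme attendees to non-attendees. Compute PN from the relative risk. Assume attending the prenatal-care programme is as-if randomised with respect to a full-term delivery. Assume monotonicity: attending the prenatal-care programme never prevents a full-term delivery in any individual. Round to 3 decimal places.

PN ≈ 0.638

Under exogeneity and monotonicity, PN = (RR − 1) / RR = 1 − 1/RR.
PN = (2.76 − 1) / 2.76 = 1.76 / 2.76 ≈ 0.6377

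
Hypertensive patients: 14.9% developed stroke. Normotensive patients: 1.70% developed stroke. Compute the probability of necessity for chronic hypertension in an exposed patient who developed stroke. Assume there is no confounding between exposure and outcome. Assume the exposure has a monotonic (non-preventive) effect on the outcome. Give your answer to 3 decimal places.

PN ≈ 0.886

p₁ = 0.149, p₀ = 0.017.
Under exogeneity and monotonicity, PN = (p₁ − p₀) / p₁.
PN = (0.149 − 0.017) / 0.149 = 0.132 / 0.149 ≈ 0.8859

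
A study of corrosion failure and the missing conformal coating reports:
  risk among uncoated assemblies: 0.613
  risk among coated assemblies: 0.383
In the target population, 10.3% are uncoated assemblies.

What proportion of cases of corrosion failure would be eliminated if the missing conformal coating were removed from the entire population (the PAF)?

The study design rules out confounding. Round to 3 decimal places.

Let p₁ = 0.613, p₀ = 0.383.
Overall risk P(Y=1) = π·p₁ + (1−π)·p₀ = 0.103×0.613 + 0.897×0.383 = 0.40669.
Under exogeneity, PAF = [P(Y=1) − p₀] / P(Y=1).
PAF = (0.40669 − 0.383) / 0.40669 ≈ 0.0583

PAF ≈ 0.058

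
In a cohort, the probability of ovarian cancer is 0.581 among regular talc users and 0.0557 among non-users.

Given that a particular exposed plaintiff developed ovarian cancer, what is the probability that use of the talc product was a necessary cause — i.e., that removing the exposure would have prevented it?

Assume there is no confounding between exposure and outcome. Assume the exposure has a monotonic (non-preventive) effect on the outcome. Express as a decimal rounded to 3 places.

Let p₁ = 0.581, p₀ = 0.0557.
Under exogeneity and monotonicity, PN = (p₁ − p₀) / p₁.
PN = (0.581 − 0.0557) / 0.581 = 0.5253 / 0.581 ≈ 0.9041

PN ≈ 0.904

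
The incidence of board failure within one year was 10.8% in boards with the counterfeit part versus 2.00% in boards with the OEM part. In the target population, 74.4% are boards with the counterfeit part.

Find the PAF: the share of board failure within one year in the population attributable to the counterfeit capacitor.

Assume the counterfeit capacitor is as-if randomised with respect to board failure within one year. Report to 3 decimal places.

p₁ = 0.108, p₀ = 0.02.
Overall risk P(Y=1) = π·p₁ + (1−π)·p₀ = 0.744×0.108 + 0.256×0.02 = 0.085472.
Under exogeneity, PAF = [P(Y=1) − p₀] / P(Y=1).
PAF = (0.085472 − 0.02) / 0.085472 ≈ 0.7660

PAF ≈ 0.766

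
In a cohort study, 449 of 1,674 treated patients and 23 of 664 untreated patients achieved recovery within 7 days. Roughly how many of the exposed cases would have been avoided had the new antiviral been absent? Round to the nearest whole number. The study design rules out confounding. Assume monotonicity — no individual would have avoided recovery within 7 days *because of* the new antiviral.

about 391 cases

p₁ = P(outcome | exposed) = 449/1674 = 0.26822
p₀ = P(outcome | unexposed) = 23/664 = 0.034639
PN = (p₁ − p₀)/p₁ = (0.26822 − 0.034639) / 0.26822 ≈ 0.87086.
Attributable cases ≈ PN × (exposed cases) = 0.87086 × 449 ≈ 391.02.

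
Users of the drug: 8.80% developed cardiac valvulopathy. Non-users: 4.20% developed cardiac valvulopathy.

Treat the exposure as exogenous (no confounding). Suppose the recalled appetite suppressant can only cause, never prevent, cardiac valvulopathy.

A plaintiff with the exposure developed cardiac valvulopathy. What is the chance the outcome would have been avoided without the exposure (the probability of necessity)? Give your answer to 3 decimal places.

PN ≈ 0.523

p₁ = 0.088, p₀ = 0.042.
Under exogeneity and monotonicity, PN = (p₁ − p₀) / p₁.
PN = (0.088 − 0.042) / 0.088 = 0.046 / 0.088 ≈ 0.5227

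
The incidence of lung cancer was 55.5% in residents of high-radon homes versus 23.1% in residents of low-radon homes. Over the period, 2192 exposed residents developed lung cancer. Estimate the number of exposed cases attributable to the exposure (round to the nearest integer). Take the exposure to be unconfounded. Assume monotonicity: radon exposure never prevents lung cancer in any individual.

p₁ = 0.555, p₀ = 0.231.
PN = (p₁ − p₀)/p₁ = (0.555 − 0.231) / 0.555 ≈ 0.58378.
Attributable cases ≈ PN × (exposed cases) = 0.58378 × 2192 ≈ 1279.65.

about 1280 cases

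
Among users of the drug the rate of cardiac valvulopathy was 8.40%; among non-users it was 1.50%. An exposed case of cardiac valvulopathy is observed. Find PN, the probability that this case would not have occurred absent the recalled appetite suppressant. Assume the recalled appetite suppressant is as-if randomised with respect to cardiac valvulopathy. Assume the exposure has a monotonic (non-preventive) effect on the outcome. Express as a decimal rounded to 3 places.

p₁ = 0.084, p₀ = 0.015.
Under exogeneity and monotonicity, PN = (p₁ − p₀) / p₁.
PN = (0.084 − 0.015) / 0.084 = 0.069 / 0.084 ≈ 0.8214

PN ≈ 0.821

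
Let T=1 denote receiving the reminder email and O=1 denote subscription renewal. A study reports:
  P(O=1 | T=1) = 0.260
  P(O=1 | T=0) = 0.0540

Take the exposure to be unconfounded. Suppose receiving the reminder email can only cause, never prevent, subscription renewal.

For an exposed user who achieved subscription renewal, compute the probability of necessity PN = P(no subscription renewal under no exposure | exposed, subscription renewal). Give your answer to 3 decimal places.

PN ≈ 0.792

Let p₁ = 0.26, p₀ = 0.054.
Under exogeneity and monotonicity, PN = (p₁ − p₀) / p₁.
PN = (0.26 − 0.054) / 0.26 = 0.206 / 0.26 ≈ 0.7923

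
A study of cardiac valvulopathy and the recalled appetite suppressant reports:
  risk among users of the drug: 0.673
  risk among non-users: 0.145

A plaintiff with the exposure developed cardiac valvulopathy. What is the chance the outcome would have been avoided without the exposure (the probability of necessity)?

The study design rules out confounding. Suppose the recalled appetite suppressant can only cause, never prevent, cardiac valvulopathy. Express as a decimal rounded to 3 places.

PN ≈ 0.785

Let p₁ = 0.673, p₀ = 0.145.
Under exogeneity and monotonicity, PN = (p₁ − p₀) / p₁.
PN = (0.673 − 0.145) / 0.673 = 0.528 / 0.673 ≈ 0.7845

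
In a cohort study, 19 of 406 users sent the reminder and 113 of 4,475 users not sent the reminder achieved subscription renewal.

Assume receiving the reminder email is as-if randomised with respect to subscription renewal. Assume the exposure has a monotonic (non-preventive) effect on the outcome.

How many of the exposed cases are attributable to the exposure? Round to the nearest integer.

about 9 cases

p₁ = P(outcome | exposed) = 19/406 = 0.046798
p₀ = P(outcome | unexposed) = 113/4475 = 0.025251
PN = (p₁ − p₀)/p₁ = (0.046798 − 0.025251) / 0.046798 ≈ 0.46042.
Attributable cases ≈ PN × (exposed cases) = 0.46042 × 19 ≈ 8.75.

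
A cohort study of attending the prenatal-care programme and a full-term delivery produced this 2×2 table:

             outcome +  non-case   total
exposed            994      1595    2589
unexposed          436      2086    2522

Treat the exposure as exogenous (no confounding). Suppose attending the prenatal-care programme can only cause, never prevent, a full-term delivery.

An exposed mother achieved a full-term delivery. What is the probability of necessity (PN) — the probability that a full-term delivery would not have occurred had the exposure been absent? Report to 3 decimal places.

PN ≈ 0.550

p₁ = P(outcome | exposed) = 994/2589 = 0.38393
p₀ = P(outcome | unexposed) = 436/2522 = 0.17288
Under exogeneity and monotonicity, PN = (p₁ − p₀) / p₁.
PN = (0.38393 − 0.17288) / 0.38393 = 0.21105 / 0.38393 ≈ 0.5497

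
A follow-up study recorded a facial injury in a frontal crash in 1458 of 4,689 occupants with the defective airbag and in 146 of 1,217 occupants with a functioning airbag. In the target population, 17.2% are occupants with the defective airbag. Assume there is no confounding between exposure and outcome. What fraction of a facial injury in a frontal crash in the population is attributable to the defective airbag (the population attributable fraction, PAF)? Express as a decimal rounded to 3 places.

PAF ≈ 0.215

p₁ = P(outcome | exposed) = 1458/4689 = 0.31094
p₀ = P(outcome | unexposed) = 146/1217 = 0.11997
Overall risk P(Y=1) = π·p₁ + (1−π)·p₀ = 0.172×0.31094 + 0.828×0.11997 = 0.15281.
Under exogeneity, PAF = [P(Y=1) − p₀] / P(Y=1).
PAF = (0.15281 − 0.11997) / 0.15281 ≈ 0.2149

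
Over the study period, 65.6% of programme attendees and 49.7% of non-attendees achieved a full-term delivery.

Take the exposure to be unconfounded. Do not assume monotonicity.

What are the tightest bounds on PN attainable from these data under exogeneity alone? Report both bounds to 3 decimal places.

0.242 ≤ PN ≤ 0.767

p₁ = 0.656, p₀ = 0.497.
Under exogeneity alone the bounds on PN are max{0,(p₁−p₀)/p₁} ≤ PN ≤ min{1,(1−p₀)/p₁}.
  lower = (p₁ − p₀)/p₁ = 0.159 / 0.656 ≈ 0.2424
  upper = min{1, (1 − p₀)/p₁} = 0.503 / 0.656 ≈ 0.7668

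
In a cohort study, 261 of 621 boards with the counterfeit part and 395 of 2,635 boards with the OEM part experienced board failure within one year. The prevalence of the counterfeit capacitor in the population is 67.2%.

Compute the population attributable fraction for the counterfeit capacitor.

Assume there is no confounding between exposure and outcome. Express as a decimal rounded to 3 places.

PAF ≈ 0.548

p₁ = P(outcome | exposed) = 261/621 = 0.42029
p₀ = P(outcome | unexposed) = 395/2635 = 0.14991
Overall risk P(Y=1) = π·p₁ + (1−π)·p₀ = 0.672×0.42029 + 0.328×0.14991 = 0.3316.
Under exogeneity, PAF = [P(Y=1) − p₀] / P(Y=1).
PAF = (0.3316 − 0.14991) / 0.3316 ≈ 0.5479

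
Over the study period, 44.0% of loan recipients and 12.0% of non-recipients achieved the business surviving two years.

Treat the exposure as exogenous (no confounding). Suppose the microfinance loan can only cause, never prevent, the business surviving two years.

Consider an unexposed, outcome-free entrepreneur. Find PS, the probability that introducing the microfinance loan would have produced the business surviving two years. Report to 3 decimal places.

p₁ = 0.44, p₀ = 0.12.
Under exogeneity and monotonicity, PS = (p₁ − p₀) / (1 − p₀).
PS = (0.44 − 0.12) / (1 − 0.12) = 0.32 / 0.88 ≈ 0.3636

PS ≈ 0.364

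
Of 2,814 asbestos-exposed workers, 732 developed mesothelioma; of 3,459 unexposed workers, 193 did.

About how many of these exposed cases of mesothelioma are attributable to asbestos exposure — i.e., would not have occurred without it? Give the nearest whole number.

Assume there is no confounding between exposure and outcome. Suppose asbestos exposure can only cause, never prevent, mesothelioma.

about 575 cases

p₁ = P(outcome | exposed) = 732/2814 = 0.26013
p₀ = P(outcome | unexposed) = 193/3459 = 0.055796
PN = (p₁ − p₀)/p₁ = (0.26013 − 0.055796) / 0.26013 ≈ 0.78550.
Attributable cases ≈ PN × (exposed cases) = 0.78550 × 732 ≈ 574.99.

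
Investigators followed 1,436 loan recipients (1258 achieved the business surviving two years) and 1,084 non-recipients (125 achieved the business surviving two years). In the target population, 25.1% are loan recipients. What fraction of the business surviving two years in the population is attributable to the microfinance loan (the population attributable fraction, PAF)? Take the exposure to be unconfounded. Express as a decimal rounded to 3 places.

p₁ = P(outcome | exposed) = 1258/1436 = 0.87604
p₀ = P(outcome | unexposed) = 125/1084 = 0.11531
Overall risk P(Y=1) = π·p₁ + (1−π)·p₀ = 0.251×0.87604 + 0.749×0.11531 = 0.30626.
Under exogeneity, PAF = [P(Y=1) − p₀] / P(Y=1).
PAF = (0.30626 − 0.11531) / 0.30626 ≈ 0.6235

PAF ≈ 0.623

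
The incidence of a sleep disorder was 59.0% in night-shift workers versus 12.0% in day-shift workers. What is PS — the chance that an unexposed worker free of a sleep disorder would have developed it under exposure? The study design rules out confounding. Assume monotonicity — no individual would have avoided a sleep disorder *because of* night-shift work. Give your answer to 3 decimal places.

p₁ = 0.59, p₀ = 0.12.
Under exogeneity and monotonicity, PS = (p₁ − p₀) / (1 − p₀).
PS = (0.59 − 0.12) / (1 − 0.12) = 0.47 / 0.88 ≈ 0.5341

PS ≈ 0.534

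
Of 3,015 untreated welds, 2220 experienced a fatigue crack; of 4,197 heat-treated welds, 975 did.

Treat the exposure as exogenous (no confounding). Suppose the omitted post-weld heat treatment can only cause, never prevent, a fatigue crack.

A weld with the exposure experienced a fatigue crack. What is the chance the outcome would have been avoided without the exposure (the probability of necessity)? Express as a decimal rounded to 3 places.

PN ≈ 0.684

p₁ = P(outcome | exposed) = 2220/3015 = 0.73632
p₀ = P(outcome | unexposed) = 975/4197 = 0.23231
Under exogeneity and monotonicity, PN = (p₁ − p₀) / p₁.
PN = (0.73632 − 0.23231) / 0.73632 = 0.50401 / 0.73632 ≈ 0.6845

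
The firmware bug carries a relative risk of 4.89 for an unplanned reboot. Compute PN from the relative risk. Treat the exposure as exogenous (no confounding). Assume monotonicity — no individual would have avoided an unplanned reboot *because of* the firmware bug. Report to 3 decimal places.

PN ≈ 0.796

Under exogeneity and monotonicity, PN = (RR − 1) / RR = 1 − 1/RR.
PN = (4.89 − 1) / 4.89 = 3.89 / 4.89 ≈ 0.7955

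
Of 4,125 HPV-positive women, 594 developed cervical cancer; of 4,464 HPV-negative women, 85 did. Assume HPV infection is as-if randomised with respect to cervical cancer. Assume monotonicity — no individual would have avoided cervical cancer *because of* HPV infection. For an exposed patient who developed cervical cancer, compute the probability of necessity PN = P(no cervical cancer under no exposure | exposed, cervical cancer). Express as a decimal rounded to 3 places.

PN ≈ 0.868

p₁ = P(outcome | exposed) = 594/4125 = 0.144
p₀ = P(outcome | unexposed) = 85/4464 = 0.019041
Under exogeneity and monotonicity, PN = (p₁ − p₀) / p₁.
PN = (0.144 − 0.019041) / 0.144 = 0.12496 / 0.144 ≈ 0.8678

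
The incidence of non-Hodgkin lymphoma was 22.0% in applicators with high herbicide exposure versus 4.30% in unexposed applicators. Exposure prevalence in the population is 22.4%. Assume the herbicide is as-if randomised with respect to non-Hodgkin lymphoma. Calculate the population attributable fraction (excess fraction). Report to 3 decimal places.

PAF ≈ 0.480

p₁ = 0.22, p₀ = 0.043.
Overall risk P(Y=1) = π·p₁ + (1−π)·p₀ = 0.224×0.22 + 0.776×0.043 = 0.082648.
Under exogeneity, PAF = [P(Y=1) − p₀] / P(Y=1).
PAF = (0.082648 − 0.043) / 0.082648 ≈ 0.4797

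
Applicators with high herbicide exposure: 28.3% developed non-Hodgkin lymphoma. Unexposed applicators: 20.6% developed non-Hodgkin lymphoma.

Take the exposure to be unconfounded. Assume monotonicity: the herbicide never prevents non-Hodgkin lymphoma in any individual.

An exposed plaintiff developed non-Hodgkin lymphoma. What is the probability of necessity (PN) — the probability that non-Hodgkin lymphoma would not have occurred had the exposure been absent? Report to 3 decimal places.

p₁ = 0.283, p₀ = 0.206.
Under exogeneity and monotonicity, PN = (p₁ − p₀) / p₁.
PN = (0.283 − 0.206) / 0.283 = 0.077 / 0.283 ≈ 0.2721

PN ≈ 0.272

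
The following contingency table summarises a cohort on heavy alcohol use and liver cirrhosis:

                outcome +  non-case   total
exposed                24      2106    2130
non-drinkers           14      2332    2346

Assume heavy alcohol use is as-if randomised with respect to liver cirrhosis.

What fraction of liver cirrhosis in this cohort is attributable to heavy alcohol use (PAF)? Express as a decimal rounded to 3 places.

p₁ = P(outcome | exposed) = 24/2130 = 0.011268
p₀ = P(outcome | unexposed) = 14/2346 = 0.0059676
Exposure prevalence π = 2130/4476 = 0.47587; overall risk P(Y=1) = 0.0084897.
Under exogeneity, PAF = [P(Y=1) − p₀]/P(Y=1).
PAF = (0.0084897 − 0.0059676) / 0.0084897 ≈ 0.2971

PAF ≈ 0.297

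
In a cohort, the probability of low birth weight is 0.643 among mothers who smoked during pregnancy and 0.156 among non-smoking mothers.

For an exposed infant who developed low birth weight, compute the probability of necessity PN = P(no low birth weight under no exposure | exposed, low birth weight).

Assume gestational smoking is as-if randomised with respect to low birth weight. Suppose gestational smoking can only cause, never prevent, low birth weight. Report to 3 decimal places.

Let p₁ = 0.643, p₀ = 0.156.
Under exogeneity and monotonicity, PN = (p₁ − p₀) / p₁.
PN = (0.643 − 0.156) / 0.643 = 0.487 / 0.643 ≈ 0.7574

PN ≈ 0.757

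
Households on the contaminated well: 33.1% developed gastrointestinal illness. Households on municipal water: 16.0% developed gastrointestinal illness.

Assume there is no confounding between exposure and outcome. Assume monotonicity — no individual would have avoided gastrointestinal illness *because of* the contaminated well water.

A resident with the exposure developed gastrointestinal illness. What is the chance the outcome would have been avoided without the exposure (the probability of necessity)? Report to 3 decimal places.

p₁ = 0.331, p₀ = 0.16.
Under exogeneity and monotonicity, PN = (p₁ − p₀) / p₁.
PN = (0.331 − 0.16) / 0.331 = 0.171 / 0.331 ≈ 0.5166

PN ≈ 0.517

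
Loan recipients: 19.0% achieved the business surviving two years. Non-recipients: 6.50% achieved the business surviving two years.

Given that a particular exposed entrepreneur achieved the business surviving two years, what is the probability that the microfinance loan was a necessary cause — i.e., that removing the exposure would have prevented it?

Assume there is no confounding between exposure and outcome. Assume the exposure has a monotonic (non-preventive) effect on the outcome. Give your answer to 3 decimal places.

PN ≈ 0.658

p₁ = 0.19, p₀ = 0.065.
Under exogeneity and monotonicity, PN = (p₁ − p₀) / p₁.
PN = (0.19 − 0.065) / 0.19 = 0.125 / 0.19 ≈ 0.6579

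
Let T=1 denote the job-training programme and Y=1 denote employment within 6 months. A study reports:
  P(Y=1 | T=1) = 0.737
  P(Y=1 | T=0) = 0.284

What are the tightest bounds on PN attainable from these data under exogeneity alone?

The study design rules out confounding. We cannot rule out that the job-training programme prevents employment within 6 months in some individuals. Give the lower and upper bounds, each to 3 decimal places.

Let p₁ = 0.737, p₀ = 0.284.
Under exogeneity alone the bounds on PN are max{0,(p₁−p₀)/p₁} ≤ PN ≤ min{1,(1−p₀)/p₁}.
  lower = (p₁ − p₀)/p₁ = 0.453 / 0.737 ≈ 0.6147
  upper = min{1, (1 − p₀)/p₁} = 0.716 / 0.737 ≈ 0.9715

0.615 ≤ PN ≤ 0.972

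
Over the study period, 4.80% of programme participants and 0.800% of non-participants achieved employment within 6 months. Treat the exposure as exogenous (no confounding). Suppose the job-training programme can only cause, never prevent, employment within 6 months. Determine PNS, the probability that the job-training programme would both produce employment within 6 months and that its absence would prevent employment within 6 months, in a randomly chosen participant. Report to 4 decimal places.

PNS ≈ 0.0400

p₁ = 0.048, p₀ = 0.008.
Under exogeneity and monotonicity, PNS = p₁ − p₀.
PNS = 0.048 − 0.008 = 0.04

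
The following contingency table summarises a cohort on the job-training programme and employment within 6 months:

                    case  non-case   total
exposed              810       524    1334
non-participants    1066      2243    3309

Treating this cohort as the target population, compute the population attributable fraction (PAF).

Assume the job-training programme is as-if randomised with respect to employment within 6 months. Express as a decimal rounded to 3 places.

PAF ≈ 0.203

p₁ = P(outcome | exposed) = 810/1334 = 0.6072
p₀ = P(outcome | unexposed) = 1066/3309 = 0.32215
Exposure prevalence π = 1334/4643 = 0.28731; overall risk P(Y=1) = 0.40405.
Under exogeneity, PAF = [P(Y=1) − p₀]/P(Y=1).
PAF = (0.40405 − 0.32215) / 0.40405 ≈ 0.2027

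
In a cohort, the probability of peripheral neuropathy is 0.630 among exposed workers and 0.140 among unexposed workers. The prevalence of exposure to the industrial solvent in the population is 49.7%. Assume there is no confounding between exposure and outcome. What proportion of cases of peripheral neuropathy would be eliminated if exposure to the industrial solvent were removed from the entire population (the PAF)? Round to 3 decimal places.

PAF ≈ 0.635

Let p₁ = 0.63, p₀ = 0.14.
Overall risk P(Y=1) = π·p₁ + (1−π)·p₀ = 0.497×0.63 + 0.503×0.14 = 0.38353.
Under exogeneity, PAF = [P(Y=1) − p₀] / P(Y=1).
PAF = (0.38353 − 0.14) / 0.38353 ≈ 0.6350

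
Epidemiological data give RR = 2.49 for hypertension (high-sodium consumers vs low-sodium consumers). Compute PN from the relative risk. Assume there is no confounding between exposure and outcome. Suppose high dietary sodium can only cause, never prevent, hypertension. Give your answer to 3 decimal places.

Under exogeneity and monotonicity, PN = (RR − 1) / RR = 1 − 1/RR.
PN = (2.49 − 1) / 2.49 = 1.49 / 2.49 ≈ 0.5984

PN ≈ 0.598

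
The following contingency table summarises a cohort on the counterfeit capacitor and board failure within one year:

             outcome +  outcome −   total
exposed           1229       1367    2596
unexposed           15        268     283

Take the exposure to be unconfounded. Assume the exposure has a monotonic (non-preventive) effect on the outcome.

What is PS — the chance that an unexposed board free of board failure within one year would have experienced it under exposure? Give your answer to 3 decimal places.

PS ≈ 0.444

p₁ = P(outcome | exposed) = 1229/2596 = 0.47342
p₀ = P(outcome | unexposed) = 15/283 = 0.053004
Under exogeneity and monotonicity, PS = (p₁ − p₀)/(1 − p₀).
PS = (0.47342 − 0.053004) / 0.947 ≈ 0.4439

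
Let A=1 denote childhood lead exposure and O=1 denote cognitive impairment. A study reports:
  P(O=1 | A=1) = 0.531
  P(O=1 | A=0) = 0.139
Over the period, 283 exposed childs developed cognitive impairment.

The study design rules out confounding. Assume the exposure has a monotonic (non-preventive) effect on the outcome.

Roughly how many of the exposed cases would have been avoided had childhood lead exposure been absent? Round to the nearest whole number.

Let p₁ = 0.531, p₀ = 0.139.
PN = (p₁ − p₀)/p₁ = (0.531 − 0.139) / 0.531 ≈ 0.73823.
Attributable cases ≈ PN × (exposed cases) = 0.73823 × 283 ≈ 208.92.

about 209 cases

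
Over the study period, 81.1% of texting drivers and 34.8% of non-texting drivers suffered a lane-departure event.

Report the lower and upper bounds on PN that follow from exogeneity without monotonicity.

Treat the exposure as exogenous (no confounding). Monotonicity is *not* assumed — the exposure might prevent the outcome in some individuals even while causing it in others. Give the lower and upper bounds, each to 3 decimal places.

0.571 ≤ PN ≤ 0.804

p₁ = 0.811, p₀ = 0.348.
Under exogeneity alone the bounds on PN are max{0,(p₁−p₀)/p₁} ≤ PN ≤ min{1,(1−p₀)/p₁}.
  lower = (p₁ − p₀)/p₁ = 0.463 / 0.811 ≈ 0.5709
  upper = min{1, (1 − p₀)/p₁} = 0.652 / 0.811 ≈ 0.8039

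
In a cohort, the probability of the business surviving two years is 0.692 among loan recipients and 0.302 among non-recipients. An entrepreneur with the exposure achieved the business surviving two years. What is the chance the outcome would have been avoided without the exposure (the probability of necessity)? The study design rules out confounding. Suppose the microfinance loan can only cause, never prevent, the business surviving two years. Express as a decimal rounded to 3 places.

PN ≈ 0.564

Let p₁ = 0.692, p₀ = 0.302.
Under exogeneity and monotonicity, PN = (p₁ − p₀) / p₁.
PN = (0.692 − 0.302) / 0.692 = 0.39 / 0.692 ≈ 0.5636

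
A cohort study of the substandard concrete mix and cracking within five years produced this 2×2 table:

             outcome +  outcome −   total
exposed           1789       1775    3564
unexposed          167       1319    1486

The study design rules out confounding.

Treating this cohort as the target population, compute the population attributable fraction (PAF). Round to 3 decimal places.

PAF ≈ 0.710

p₁ = P(outcome | exposed) = 1789/3564 = 0.50196
p₀ = P(outcome | unexposed) = 167/1486 = 0.11238
Exposure prevalence π = 3564/5050 = 0.70574; overall risk P(Y=1) = 0.38733.
Under exogeneity, PAF = [P(Y=1) − p₀]/P(Y=1).
PAF = (0.38733 − 0.11238) / 0.38733 ≈ 0.7099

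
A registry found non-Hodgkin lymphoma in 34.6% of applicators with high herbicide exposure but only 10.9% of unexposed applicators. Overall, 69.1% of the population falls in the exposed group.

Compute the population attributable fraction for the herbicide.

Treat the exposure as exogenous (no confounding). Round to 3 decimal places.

PAF ≈ 0.600

p₁ = 0.346, p₀ = 0.109.
Overall risk P(Y=1) = π·p₁ + (1−π)·p₀ = 0.691×0.346 + 0.309×0.109 = 0.27277.
Under exogeneity, PAF = [P(Y=1) − p₀] / P(Y=1).
PAF = (0.27277 − 0.109) / 0.27277 ≈ 0.6004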